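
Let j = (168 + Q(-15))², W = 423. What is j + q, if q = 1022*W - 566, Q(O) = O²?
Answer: 586189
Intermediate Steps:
q = 431740 (q = 1022*423 - 566 = 432306 - 566 = 431740)
j = 154449 (j = (168 + (-15)²)² = (168 + 225)² = 393² = 154449)
j + q = 154449 + 431740 = 586189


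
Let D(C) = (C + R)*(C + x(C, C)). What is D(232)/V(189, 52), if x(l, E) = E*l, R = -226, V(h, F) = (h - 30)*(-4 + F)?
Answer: 6757/159 ≈ 42.497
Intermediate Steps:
V(h, F) = (-30 + h)*(-4 + F)
D(C) = (-226 + C)*(C + C²) (D(C) = (C - 226)*(C + C*C) = (-226 + C)*(C + C²))
D(232)/V(189, 52) = (232*(-226 + 232² - 225*232))/(120 - 30*52 - 4*189 + 52*189) = (232*(-226 + 53824 - 52200))/(120 - 1560 - 756 + 9828) = (232*1398)/7632 = 324336*(1/7632) = 6757/159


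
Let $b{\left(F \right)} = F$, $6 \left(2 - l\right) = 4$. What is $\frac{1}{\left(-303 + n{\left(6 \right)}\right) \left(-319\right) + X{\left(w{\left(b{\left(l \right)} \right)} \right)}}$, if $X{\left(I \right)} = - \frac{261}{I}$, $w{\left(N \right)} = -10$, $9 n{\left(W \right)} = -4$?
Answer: $\frac{90}{8714239} \approx 1.0328 \cdot 10^{-5}$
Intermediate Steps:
$l = \frac{4}{3}$ ($l = 2 - \frac{2}{3} = \frac{4}{3} \approx 1.3333$)
$n{\left(W \right)} = - \frac{4}{9}$ ($n{\left(W \right)} = \frac{1}{9} \left(-4\right) = - \frac{4}{9}$)
$\frac{1}{\left(-303 + n{\left(6 \right)}\right) \left(-319\right) + X{\left(w{\left(b{\left(l \right)} \right)} \right)}} = \frac{1}{\left(-303 - \frac{4}{9}\right) \left(-319\right) - \frac{261}{-10}} = \frac{1}{\left(- \frac{2731}{9}\right) \left(-319\right) - - \frac{261}{10}} = \frac{1}{\frac{871189}{9} + \frac{261}{10}} = \frac{1}{\frac{8714239}{90}} = \frac{90}{8714239}$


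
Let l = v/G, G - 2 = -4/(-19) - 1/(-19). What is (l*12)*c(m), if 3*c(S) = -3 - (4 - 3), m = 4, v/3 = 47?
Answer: -42864/43 ≈ -996.84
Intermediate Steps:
v = 141 (v = 3*47 = 141)
G = 43/19 (G = 2 + (-4/(-19) - 1/(-19)) = 2 + (-4*(-1/19) - 1*(-1/19)) = 2 + (4/19 + 1/19) = 2 + 5/19 = 43/19 ≈ 2.2632)
c(S) = -4/3 (c(S) = (-3 - (4 - 3))/3 = (-3 - 1*1)/3 = (-3 - 1)/3 = (⅓)*(-4) = -4/3)
l = 2679/43 (l = 141/(43/19) = 141*(19/43) = 2679/43 ≈ 62.302)
(l*12)*c(m) = ((2679/43)*12)*(-4/3) = (32148/43)*(-4/3) = -42864/43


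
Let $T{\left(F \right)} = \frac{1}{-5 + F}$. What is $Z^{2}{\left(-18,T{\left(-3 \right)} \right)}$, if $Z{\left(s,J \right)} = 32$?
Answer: $1024$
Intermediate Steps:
$Z^{2}{\left(-18,T{\left(-3 \right)} \right)} = 32^{2} = 1024$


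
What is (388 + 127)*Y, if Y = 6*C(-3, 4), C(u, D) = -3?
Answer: -9270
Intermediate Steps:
Y = -18 (Y = 6*(-3) = -18)
(388 + 127)*Y = (388 + 127)*(-18) = 515*(-18) = -9270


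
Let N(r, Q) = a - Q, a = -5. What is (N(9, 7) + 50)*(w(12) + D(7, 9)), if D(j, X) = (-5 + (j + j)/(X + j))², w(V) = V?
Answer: 35283/32 ≈ 1102.6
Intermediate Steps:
N(r, Q) = -5 - Q
D(j, X) = (-5 + 2*j/(X + j))² (D(j, X) = (-5 + (2*j)/(X + j))² = (-5 + 2*j/(X + j))²)
(N(9, 7) + 50)*(w(12) + D(7, 9)) = ((-5 - 1*7) + 50)*(12 + (3*7 + 5*9)²/(9 + 7)²) = ((-5 - 7) + 50)*(12 + (21 + 45)²/16²) = (-12 + 50)*(12 + (1/256)*66²) = 38*(12 + (1/256)*4356) = 38*(12 + 1089/64) = 38*(1857/64) = 35283/32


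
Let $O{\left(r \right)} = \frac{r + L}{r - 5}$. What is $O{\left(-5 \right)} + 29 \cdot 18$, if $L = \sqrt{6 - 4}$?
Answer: $\frac{1045}{2} - \frac{\sqrt{2}}{10} \approx 522.36$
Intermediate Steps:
$L = \sqrt{2} \approx 1.4142$
$O{\left(r \right)} = \frac{r + \sqrt{2}}{-5 + r}$ ($O{\left(r \right)} = \frac{r + \sqrt{2}}{r - 5} = \frac{r + \sqrt{2}}{-5 + r}$)
$O{\left(-5 \right)} + 29 \cdot 18 = \frac{-5 + \sqrt{2}}{-5 - 5} + 29 \cdot 18 = \frac{-5 + \sqrt{2}}{-10} + 522 = - \frac{-5 + \sqrt{2}}{10} + 522 = \left(\frac{1}{2} - \frac{\sqrt{2}}{10}\right) + 522 = \frac{1045}{2} - \frac{\sqrt{2}}{10}$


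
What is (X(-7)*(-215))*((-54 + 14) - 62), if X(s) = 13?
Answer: 285090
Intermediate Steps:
(X(-7)*(-215))*((-54 + 14) - 62) = (13*(-215))*((-54 + 14) - 62) = -2795*(-40 - 62) = -2795*(-102) = 285090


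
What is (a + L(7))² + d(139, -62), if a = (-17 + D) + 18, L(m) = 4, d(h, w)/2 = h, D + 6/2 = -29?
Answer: 1007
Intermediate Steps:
D = -32 (D = -3 - 29 = -32)
d(h, w) = 2*h
a = -31 (a = (-17 - 32) + 18 = -49 + 18 = -31)
(a + L(7))² + d(139, -62) = (-31 + 4)² + 2*139 = (-27)² + 278 = 729 + 278 = 1007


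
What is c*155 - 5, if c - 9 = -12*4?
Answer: -6050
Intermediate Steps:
c = -39 (c = 9 - 12*4 = 9 - 48 = -39)
c*155 - 5 = -39*155 - 5 = -6045 - 5 = -6050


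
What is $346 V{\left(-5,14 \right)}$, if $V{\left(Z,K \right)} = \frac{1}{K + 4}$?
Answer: $\frac{173}{9} \approx 19.222$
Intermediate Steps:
$V{\left(Z,K \right)} = \frac{1}{4 + K}$
$346 V{\left(-5,14 \right)} = \frac{346}{4 + 14} = \frac{346}{18} = 346 \cdot \frac{1}{18} = \frac{173}{9}$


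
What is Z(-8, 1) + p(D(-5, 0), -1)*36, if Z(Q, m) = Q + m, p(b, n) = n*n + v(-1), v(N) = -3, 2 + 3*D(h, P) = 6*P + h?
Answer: -79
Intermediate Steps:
D(h, P) = -2/3 + 2*P + h/3 (D(h, P) = -2/3 + (6*P + h)/3 = -2/3 + (h + 6*P)/3 = -2/3 + (2*P + h/3) = -2/3 + 2*P + h/3)
p(b, n) = -3 + n**2 (p(b, n) = n*n - 3 = n**2 - 3 = -3 + n**2)
Z(-8, 1) + p(D(-5, 0), -1)*36 = (-8 + 1) + (-3 + (-1)**2)*36 = -7 + (-3 + 1)*36 = -7 - 2*36 = -7 - 72 = -79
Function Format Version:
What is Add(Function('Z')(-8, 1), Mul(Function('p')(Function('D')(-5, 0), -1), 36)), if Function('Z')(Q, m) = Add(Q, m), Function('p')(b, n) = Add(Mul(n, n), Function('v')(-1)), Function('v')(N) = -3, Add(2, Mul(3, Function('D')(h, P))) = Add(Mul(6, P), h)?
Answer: -79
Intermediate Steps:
Function('D')(h, P) = Add(Rational(-2, 3), Mul(2, P), Mul(Rational(1, 3), h)) (Function('D')(h, P) = Add(Rational(-2, 3), Mul(Rational(1, 3), Add(Mul(6, P), h))) = Add(Rational(-2, 3), Mul(Rational(1, 3), Add(h, Mul(6, P)))) = Add(Rational(-2, 3), Add(Mul(2, P), Mul(Rational(1, 3), h))) = Add(Rational(-2, 3), Mul(2, P), Mul(Rational(1, 3), h)))
Function('p')(b, n) = Add(-3, Pow(n, 2)) (Function('p')(b, n) = Add(Mul(n, n), -3) = Add(Pow(n, 2), -3) = Add(-3, Pow(n, 2)))
Add(Function('Z')(-8, 1), Mul(Function('p')(Function('D')(-5, 0), -1), 36)) = Add(Add(-8, 1), Mul(Add(-3, Pow(-1, 2)), 36)) = Add(-7, Mul(Add(-3, 1), 36)) = Add(-7, Mul(-2, 36)) = Add(-7, -72) = -79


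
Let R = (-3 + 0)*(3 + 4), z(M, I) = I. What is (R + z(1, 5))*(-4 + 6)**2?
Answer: -64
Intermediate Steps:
R = -21 (R = -3*7 = -21)
(R + z(1, 5))*(-4 + 6)**2 = (-21 + 5)*(-4 + 6)**2 = -16*2**2 = -16*4 = -64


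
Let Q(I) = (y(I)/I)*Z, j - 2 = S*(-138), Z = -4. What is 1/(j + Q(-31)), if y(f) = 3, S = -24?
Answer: 31/102746 ≈ 0.00030171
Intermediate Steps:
j = 3314 (j = 2 - 24*(-138) = 2 + 3312 = 3314)
Q(I) = -12/I (Q(I) = (3/I)*(-4) = -12/I)
1/(j + Q(-31)) = 1/(3314 - 12/(-31)) = 1/(3314 - 12*(-1/31)) = 1/(3314 + 12/31) = 1/(102746/31) = 31/102746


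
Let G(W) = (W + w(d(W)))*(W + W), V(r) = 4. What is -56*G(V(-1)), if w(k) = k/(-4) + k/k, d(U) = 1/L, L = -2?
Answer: -2296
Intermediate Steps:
d(U) = -½ (d(U) = 1/(-2) = -½)
w(k) = 1 - k/4 (w(k) = k*(-¼) + 1 = -k/4 + 1 = 1 - k/4)
G(W) = 2*W*(9/8 + W) (G(W) = (W + (1 - ¼*(-½)))*(W + W) = (W + (1 + ⅛))*(2*W) = (W + 9/8)*(2*W) = (9/8 + W)*(2*W) = 2*W*(9/8 + W))
-56*G(V(-1)) = -14*4*(9 + 8*4) = -14*4*(9 + 32) = -14*4*41 = -56*41 = -2296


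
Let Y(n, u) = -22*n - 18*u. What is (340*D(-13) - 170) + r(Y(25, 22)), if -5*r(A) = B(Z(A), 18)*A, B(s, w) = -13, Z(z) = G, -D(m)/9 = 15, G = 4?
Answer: -242648/5 ≈ -48530.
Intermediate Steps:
D(m) = -135 (D(m) = -9*15 = -135)
Z(z) = 4
r(A) = 13*A/5 (r(A) = -(-13)*A/5 = 13*A/5)
(340*D(-13) - 170) + r(Y(25, 22)) = (340*(-135) - 170) + 13*(-22*25 - 18*22)/5 = (-45900 - 170) + 13*(-550 - 396)/5 = -46070 + (13/5)*(-946) = -46070 - 12298/5 = -242648/5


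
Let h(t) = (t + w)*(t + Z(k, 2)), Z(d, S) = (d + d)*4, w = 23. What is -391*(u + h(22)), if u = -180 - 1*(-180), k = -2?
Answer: -105570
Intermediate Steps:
u = 0 (u = -180 + 180 = 0)
Z(d, S) = 8*d (Z(d, S) = (2*d)*4 = 8*d)
h(t) = (-16 + t)*(23 + t) (h(t) = (t + 23)*(t + 8*(-2)) = (23 + t)*(t - 16) = (23 + t)*(-16 + t) = (-16 + t)*(23 + t))
-391*(u + h(22)) = -391*(0 + (-368 + 22² + 7*22)) = -391*(0 + (-368 + 484 + 154)) = -391*(0 + 270) = -391*270 = -105570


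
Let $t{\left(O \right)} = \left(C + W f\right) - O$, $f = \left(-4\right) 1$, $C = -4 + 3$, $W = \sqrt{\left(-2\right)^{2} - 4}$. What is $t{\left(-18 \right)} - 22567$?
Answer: $-22550$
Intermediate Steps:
$W = 0$ ($W = \sqrt{4 - 4} = \sqrt{0} = 0$)
$C = -1$
$f = -4$
$t{\left(O \right)} = -1 - O$ ($t{\left(O \right)} = \left(-1 + 0 \left(-4\right)\right) - O = \left(-1 + 0\right) - O = -1 - O$)
$t{\left(-18 \right)} - 22567 = \left(-1 - -18\right) - 22567 = \left(-1 + 18\right) - 22567 = 17 - 22567 = -22550$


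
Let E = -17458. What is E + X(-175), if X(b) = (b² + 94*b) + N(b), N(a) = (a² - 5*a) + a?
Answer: 28042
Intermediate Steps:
N(a) = a² - 4*a
X(b) = b² + 94*b + b*(-4 + b) (X(b) = (b² + 94*b) + b*(-4 + b) = b² + 94*b + b*(-4 + b))
E + X(-175) = -17458 + 2*(-175)*(45 - 175) = -17458 + 2*(-175)*(-130) = -17458 + 45500 = 28042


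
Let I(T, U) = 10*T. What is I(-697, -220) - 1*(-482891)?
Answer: 475921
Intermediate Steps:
I(-697, -220) - 1*(-482891) = 10*(-697) - 1*(-482891) = -6970 + 482891 = 475921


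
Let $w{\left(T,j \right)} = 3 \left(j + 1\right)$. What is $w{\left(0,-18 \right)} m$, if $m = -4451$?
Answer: $227001$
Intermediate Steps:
$w{\left(T,j \right)} = 3 + 3 j$ ($w{\left(T,j \right)} = 3 \left(1 + j\right) = 3 + 3 j$)
$w{\left(0,-18 \right)} m = \left(3 + 3 \left(-18\right)\right) \left(-4451\right) = \left(3 - 54\right) \left(-4451\right) = \left(-51\right) \left(-4451\right) = 227001$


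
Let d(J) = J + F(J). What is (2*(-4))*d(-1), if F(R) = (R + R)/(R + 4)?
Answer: 40/3 ≈ 13.333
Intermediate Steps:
F(R) = 2*R/(4 + R) (F(R) = (2*R)/(4 + R) = 2*R/(4 + R))
d(J) = J + 2*J/(4 + J)
(2*(-4))*d(-1) = (2*(-4))*(-(6 - 1)/(4 - 1)) = -(-8)*5/3 = -8*(-5/3) = 40/3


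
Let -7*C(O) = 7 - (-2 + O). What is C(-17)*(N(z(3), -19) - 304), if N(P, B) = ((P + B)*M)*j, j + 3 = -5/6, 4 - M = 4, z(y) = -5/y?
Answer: 7904/7 ≈ 1129.1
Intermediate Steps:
M = 0 (M = 4 - 1*4 = 4 - 4 = 0)
j = -23/6 (j = -3 - 5/6 = -3 - 5*⅙ = -3 - ⅚ = -23/6 ≈ -3.8333)
N(P, B) = 0 (N(P, B) = ((P + B)*0)*(-23/6) = ((B + P)*0)*(-23/6) = 0*(-23/6) = 0)
C(O) = -9/7 + O/7 (C(O) = -(7 - (-2 + O))/7 = -(7 + (2 - O))/7 = -(9 - O)/7 = -9/7 + O/7)
C(-17)*(N(z(3), -19) - 304) = (-9/7 + (⅐)*(-17))*(0 - 304) = (-9/7 - 17/7)*(-304) = -26/7*(-304) = 7904/7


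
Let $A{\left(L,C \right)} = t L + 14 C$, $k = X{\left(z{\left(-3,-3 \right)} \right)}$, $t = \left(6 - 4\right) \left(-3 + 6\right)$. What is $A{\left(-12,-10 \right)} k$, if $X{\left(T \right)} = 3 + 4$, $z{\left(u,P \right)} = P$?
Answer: $-1484$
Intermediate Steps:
$X{\left(T \right)} = 7$
$t = 6$ ($t = 2 \cdot 3 = 6$)
$k = 7$
$A{\left(L,C \right)} = 6 L + 14 C$
$A{\left(-12,-10 \right)} k = \left(6 \left(-12\right) + 14 \left(-10\right)\right) 7 = \left(-72 - 140\right) 7 = \left(-212\right) 7 = -1484$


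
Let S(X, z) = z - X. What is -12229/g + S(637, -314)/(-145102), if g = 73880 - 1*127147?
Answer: 1825109275/7729148234 ≈ 0.23613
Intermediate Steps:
g = -53267 (g = 73880 - 127147 = -53267)
-12229/g + S(637, -314)/(-145102) = -12229/(-53267) + (-314 - 1*637)/(-145102) = -12229*(-1/53267) + (-314 - 637)*(-1/145102) = 12229/53267 - 951*(-1/145102) = 12229/53267 + 951/145102 = 1825109275/7729148234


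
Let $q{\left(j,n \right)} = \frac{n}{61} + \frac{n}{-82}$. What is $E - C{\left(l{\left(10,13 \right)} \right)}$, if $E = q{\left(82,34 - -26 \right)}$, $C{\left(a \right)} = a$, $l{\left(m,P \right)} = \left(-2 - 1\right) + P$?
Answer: $- \frac{24380}{2501} \approx -9.7481$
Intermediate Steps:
$l{\left(m,P \right)} = -3 + P$
$q{\left(j,n \right)} = \frac{21 n}{5002}$ ($q{\left(j,n \right)} = n \frac{1}{61} + n \left(- \frac{1}{82}\right) = \frac{n}{61} - \frac{n}{82} = \frac{21 n}{5002}$)
$E = \frac{630}{2501}$ ($E = \frac{21 \left(34 - -26\right)}{5002} = \frac{21 \left(34 + 26\right)}{5002} = \frac{21}{5002} \cdot 60 = \frac{630}{2501} \approx 0.2519$)
$E - C{\left(l{\left(10,13 \right)} \right)} = \frac{630}{2501} - \left(-3 + 13\right) = \frac{630}{2501} - 10 = - \frac{24380}{2501}$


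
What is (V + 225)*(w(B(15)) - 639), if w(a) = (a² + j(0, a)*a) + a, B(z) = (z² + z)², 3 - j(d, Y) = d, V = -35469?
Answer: -116939231136684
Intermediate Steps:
j(d, Y) = 3 - d
B(z) = (z + z²)²
w(a) = a² + 4*a (w(a) = (a² + (3 - 1*0)*a) + a = (a² + (3 + 0)*a) + a = (a² + 3*a) + a = a² + 4*a)
(V + 225)*(w(B(15)) - 639) = (-35469 + 225)*((15²*(1 + 15)²)*(4 + 15²*(1 + 15)²) - 639) = -35244*((225*16²)*(4 + 225*16²) - 639) = -35244*((225*256)*(4 + 225*256) - 639) = -35244*(57600*(4 + 57600) - 639) = -35244*(57600*57604 - 639) = -35244*(3317990400 - 639) = -35244*3317989761 = -116939231136684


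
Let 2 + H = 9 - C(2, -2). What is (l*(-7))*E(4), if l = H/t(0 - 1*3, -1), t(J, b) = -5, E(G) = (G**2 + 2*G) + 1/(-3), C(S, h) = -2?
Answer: 1491/5 ≈ 298.20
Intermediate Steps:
E(G) = -1/3 + G**2 + 2*G (E(G) = (G**2 + 2*G) - 1/3 = -1/3 + G**2 + 2*G)
H = 9 (H = -2 + (9 - 1*(-2)) = -2 + (9 + 2) = -2 + 11 = 9)
l = -9/5 (l = 9/(-5) = 9*(-1/5) = -9/5 ≈ -1.8000)
(l*(-7))*E(4) = (-9/5*(-7))*(-1/3 + 4**2 + 2*4) = 63*(-1/3 + 16 + 8)/5 = (63/5)*(71/3) = 1491/5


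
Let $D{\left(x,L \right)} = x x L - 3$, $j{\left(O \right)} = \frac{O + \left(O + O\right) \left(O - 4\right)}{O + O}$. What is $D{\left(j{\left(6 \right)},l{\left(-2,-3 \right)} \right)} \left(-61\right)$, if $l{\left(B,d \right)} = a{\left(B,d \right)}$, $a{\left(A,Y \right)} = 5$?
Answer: $- \frac{6893}{4} \approx -1723.3$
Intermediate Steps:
$l{\left(B,d \right)} = 5$
$j{\left(O \right)} = \frac{O + 2 O \left(-4 + O\right)}{2 O}$
$D{\left(x,L \right)} = -3 + L x^{2}$ ($D{\left(x,L \right)} = x^{2} L - 3 = L x^{2} - 3 = -3 + L x^{2}$)
$D{\left(j{\left(6 \right)},l{\left(-2,-3 \right)} \right)} \left(-61\right) = \left(-3 + 5 \left(- \frac{7}{2} + 6\right)^{2}\right) \left(-61\right) = \left(-3 + 5 \left(\frac{5}{2}\right)^{2}\right) \left(-61\right) = \left(-3 + 5 \cdot \frac{25}{4}\right) \left(-61\right) = \left(-3 + \frac{125}{4}\right) \left(-61\right) = \frac{113}{4} \left(-61\right) = - \frac{6893}{4}$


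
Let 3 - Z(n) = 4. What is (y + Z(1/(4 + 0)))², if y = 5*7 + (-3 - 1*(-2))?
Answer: 1089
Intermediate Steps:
Z(n) = -1 (Z(n) = 3 - 1*4 = 3 - 4 = -1)
y = 34 (y = 35 + (-3 + 2) = 35 - 1 = 34)
(y + Z(1/(4 + 0)))² = (34 - 1)² = 33² = 1089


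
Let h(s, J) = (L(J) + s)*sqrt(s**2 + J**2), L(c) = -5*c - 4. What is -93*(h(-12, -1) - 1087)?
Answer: 101091 + 1023*sqrt(145) ≈ 1.1341e+5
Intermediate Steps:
L(c) = -4 - 5*c
h(s, J) = sqrt(J**2 + s**2)*(-4 + s - 5*J) (h(s, J) = ((-4 - 5*J) + s)*sqrt(s**2 + J**2) = (-4 + s - 5*J)*sqrt(J**2 + s**2) = sqrt(J**2 + s**2)*(-4 + s - 5*J))
-93*(h(-12, -1) - 1087) = -93*(sqrt((-1)**2 + (-12)**2)*(-4 - 12 - 5*(-1)) - 1087) = -93*(sqrt(1 + 144)*(-4 - 12 + 5) - 1087) = -93*(sqrt(145)*(-11) - 1087) = -93*(-11*sqrt(145) - 1087) = -93*(-1087 - 11*sqrt(145)) = 101091 + 1023*sqrt(145)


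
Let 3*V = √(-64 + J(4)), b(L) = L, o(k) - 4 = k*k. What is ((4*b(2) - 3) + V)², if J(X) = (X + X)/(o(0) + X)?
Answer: (5 + I*√7)² ≈ 18.0 + 26.458*I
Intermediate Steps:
o(k) = 4 + k² (o(k) = 4 + k*k = 4 + k²)
J(X) = 2*X/(4 + X) (J(X) = (X + X)/((4 + 0²) + X) = (2*X)/((4 + 0) + X) = (2*X)/(4 + X) = 2*X/(4 + X))
V = I*√7 (V = √(-64 + 2*4/(4 + 4))/3 = √(-64 + 2*4/8)/3 = √(-64 + 2*4*(⅛))/3 = √(-64 + 1)/3 = √(-63)/3 = (3*I*√7)/3 = I*√7 ≈ 2.6458*I)
((4*b(2) - 3) + V)² = ((4*2 - 3) + I*√7)² = ((8 - 3) + I*√7)² = (5 + I*√7)²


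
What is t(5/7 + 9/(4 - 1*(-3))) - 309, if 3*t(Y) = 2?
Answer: -925/3 ≈ -308.33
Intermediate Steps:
t(Y) = 2/3 (t(Y) = (1/3)*2 = 2/3)
t(5/7 + 9/(4 - 1*(-3))) - 309 = 2/3 - 309 = -925/3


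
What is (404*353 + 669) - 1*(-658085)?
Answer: 801366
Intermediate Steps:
(404*353 + 669) - 1*(-658085) = (142612 + 669) + 658085 = 143281 + 658085 = 801366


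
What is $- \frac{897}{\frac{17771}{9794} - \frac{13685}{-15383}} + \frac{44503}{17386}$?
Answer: $- \frac{2331465726326635}{7083094353638} \approx -329.16$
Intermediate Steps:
$- \frac{897}{\frac{17771}{9794} - \frac{13685}{-15383}} + \frac{44503}{17386} = - \frac{897}{17771 \cdot \frac{1}{9794} - - \frac{13685}{15383}} + 44503 \cdot \frac{1}{17386} = - \frac{897}{\frac{17771}{9794} + \frac{13685}{15383}} + \frac{44503}{17386} = - \frac{897}{\frac{407402183}{150661102}} + \frac{44503}{17386} = \left(-897\right) \frac{150661102}{407402183} + \frac{44503}{17386} = - \frac{135143008494}{407402183} + \frac{44503}{17386} = - \frac{2331465726326635}{7083094353638}$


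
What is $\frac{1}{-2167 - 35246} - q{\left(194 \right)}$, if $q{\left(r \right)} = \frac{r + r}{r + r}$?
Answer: $- \frac{37414}{37413} \approx -1.0$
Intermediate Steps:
$q{\left(r \right)} = 1$ ($q{\left(r \right)} = \frac{2 r}{2 r} = 2 r \frac{1}{2 r} = 1$)
$\frac{1}{-2167 - 35246} - q{\left(194 \right)} = \frac{1}{-2167 - 35246} - 1 = \frac{1}{-37413} - 1 = - \frac{1}{37413} - 1 = - \frac{37414}{37413}$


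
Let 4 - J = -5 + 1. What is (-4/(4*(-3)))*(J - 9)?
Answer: -1/3 ≈ -0.33333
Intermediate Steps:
J = 8 (J = 4 - (-5 + 1) = 4 - 1*(-4) = 4 + 4 = 8)
(-4/(4*(-3)))*(J - 9) = (-4/(4*(-3)))*(8 - 9) = -4/(-12)*(-1) = -4*(-1/12)*(-1) = (1/3)*(-1) = -1/3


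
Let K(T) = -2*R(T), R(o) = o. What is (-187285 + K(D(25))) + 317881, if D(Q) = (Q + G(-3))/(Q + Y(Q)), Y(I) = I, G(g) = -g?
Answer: 3264872/25 ≈ 1.3059e+5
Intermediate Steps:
D(Q) = (3 + Q)/(2*Q) (D(Q) = (Q - 1*(-3))/(Q + Q) = (Q + 3)/((2*Q)) = (3 + Q)*(1/(2*Q)) = (3 + Q)/(2*Q))
K(T) = -2*T
(-187285 + K(D(25))) + 317881 = (-187285 - (3 + 25)/25) + 317881 = (-187285 - 28/25) + 317881 = -4682153/25 + 317881 = 3264872/25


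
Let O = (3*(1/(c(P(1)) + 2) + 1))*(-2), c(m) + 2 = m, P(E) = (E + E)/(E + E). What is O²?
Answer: 144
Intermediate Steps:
P(E) = 1 (P(E) = (2*E)/((2*E)) = (2*E)*(1/(2*E)) = 1)
c(m) = -2 + m
O = -12 (O = (3*(1/((-2 + 1) + 2) + 1))*(-2) = (3*(1/(-1 + 2) + 1))*(-2) = (3*(1/1 + 1))*(-2) = (3*(1 + 1))*(-2) = (3*2)*(-2) = 6*(-2) = -12)
O² = (-12)² = 144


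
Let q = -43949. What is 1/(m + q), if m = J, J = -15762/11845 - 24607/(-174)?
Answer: -2061030/90291480143 ≈ -2.2826e-5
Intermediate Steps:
J = 288727327/2061030 (J = -15762*1/11845 - 24607*(-1/174) = -15762/11845 + 24607/174 = 288727327/2061030 ≈ 140.09)
m = 288727327/2061030 ≈ 140.09
1/(m + q) = 1/(288727327/2061030 - 43949) = 1/(-90291480143/2061030) = -2061030/90291480143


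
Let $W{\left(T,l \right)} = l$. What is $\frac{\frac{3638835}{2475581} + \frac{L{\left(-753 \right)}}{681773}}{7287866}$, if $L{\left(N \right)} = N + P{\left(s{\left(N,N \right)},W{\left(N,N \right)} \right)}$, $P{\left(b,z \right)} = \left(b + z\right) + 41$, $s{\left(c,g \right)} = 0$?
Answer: $\frac{1238616364145}{6150172853404669429} \approx 2.014 \cdot 10^{-7}$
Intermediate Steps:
$P{\left(b,z \right)} = 41 + b + z$
$L{\left(N \right)} = 41 + 2 N$ ($L{\left(N \right)} = N + \left(41 + 0 + N\right) = N + \left(41 + N\right) = 41 + 2 N$)
$\frac{\frac{3638835}{2475581} + \frac{L{\left(-753 \right)}}{681773}}{7287866} = \frac{\frac{3638835}{2475581} + \frac{41 + 2 \left(-753\right)}{681773}}{7287866} = \left(3638835 \cdot \frac{1}{2475581} + \left(41 - 1506\right) \frac{1}{681773}\right) \frac{1}{7287866} = \left(\frac{3638835}{2475581} - \frac{1465}{681773}\right) \frac{1}{7287866} = \frac{2477232728290}{1687784285113} \cdot \frac{1}{7287866} = \frac{1238616364145}{6150172853404669429}$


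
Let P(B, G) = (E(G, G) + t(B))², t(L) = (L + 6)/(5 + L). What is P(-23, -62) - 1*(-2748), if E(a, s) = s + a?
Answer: 5796577/324 ≈ 17891.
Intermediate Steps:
t(L) = (6 + L)/(5 + L)
E(a, s) = a + s
P(B, G) = (2*G + (6 + B)/(5 + B))² (P(B, G) = ((G + G) + (6 + B)/(5 + B))² = (2*G + (6 + B)/(5 + B))²)
P(-23, -62) - 1*(-2748) = (6 - 23 + 2*(-62)*(5 - 23))²/(5 - 23)² - 1*(-2748) = (6 - 23 + 2*(-62)*(-18))²/(-18)² + 2748 = (6 - 23 + 2232)²/324 + 2748 = (1/324)*2215² + 2748 = (1/324)*4906225 + 2748 = 4906225/324 + 2748 = 5796577/324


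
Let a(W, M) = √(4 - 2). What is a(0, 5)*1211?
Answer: 1211*√2 ≈ 1712.6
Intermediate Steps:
a(W, M) = √2
a(0, 5)*1211 = √2*1211 = 1211*√2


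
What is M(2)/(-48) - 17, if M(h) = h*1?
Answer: -409/24 ≈ -17.042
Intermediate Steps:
M(h) = h
M(2)/(-48) - 17 = 2/(-48) - 17 = -1/48*2 - 17 = -1/24 - 17 = -409/24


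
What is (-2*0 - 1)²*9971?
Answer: 9971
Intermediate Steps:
(-2*0 - 1)²*9971 = (0 - 1)²*9971 = (-1)²*9971 = 1*9971 = 9971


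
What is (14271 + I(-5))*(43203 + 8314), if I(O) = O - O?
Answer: 735199107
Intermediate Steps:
I(O) = 0
(14271 + I(-5))*(43203 + 8314) = (14271 + 0)*(43203 + 8314) = 14271*51517 = 735199107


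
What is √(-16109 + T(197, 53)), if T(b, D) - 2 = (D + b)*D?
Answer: I*√2857 ≈ 53.451*I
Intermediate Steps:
T(b, D) = 2 + D*(D + b) (T(b, D) = 2 + (D + b)*D = 2 + D*(D + b))
√(-16109 + T(197, 53)) = √(-16109 + (2 + 53² + 53*197)) = √(-16109 + (2 + 2809 + 10441)) = √(-16109 + 13252) = √(-2857) = I*√2857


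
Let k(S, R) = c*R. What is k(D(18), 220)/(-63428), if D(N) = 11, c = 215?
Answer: -11825/15857 ≈ -0.74573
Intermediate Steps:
k(S, R) = 215*R
k(D(18), 220)/(-63428) = (215*220)/(-63428) = 47300*(-1/63428) = -11825/15857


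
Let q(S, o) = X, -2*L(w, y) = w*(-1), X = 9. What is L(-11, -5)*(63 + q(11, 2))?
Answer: -396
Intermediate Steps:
L(w, y) = w/2 (L(w, y) = -w*(-1)/2 = -(-1)*w/2 = w/2)
q(S, o) = 9
L(-11, -5)*(63 + q(11, 2)) = ((½)*(-11))*(63 + 9) = -11/2*72 = -396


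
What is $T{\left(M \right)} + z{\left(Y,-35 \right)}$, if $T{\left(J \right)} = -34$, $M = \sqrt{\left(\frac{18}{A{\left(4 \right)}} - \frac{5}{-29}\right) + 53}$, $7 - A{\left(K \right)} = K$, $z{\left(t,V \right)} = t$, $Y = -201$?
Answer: $-235$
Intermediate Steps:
$A{\left(K \right)} = 7 - K$
$M = \frac{2 \sqrt{12441}}{29}$ ($M = \sqrt{\left(\frac{18}{7 - 4} - \frac{5}{-29}\right) + 53} = \sqrt{\left(\frac{18}{7 - 4} - - \frac{5}{29}\right) + 53} = \sqrt{\left(\frac{18}{3} + \frac{5}{29}\right) + 53} = \sqrt{\left(18 \cdot \frac{1}{3} + \frac{5}{29}\right) + 53} = \sqrt{\left(6 + \frac{5}{29}\right) + 53} = \sqrt{\frac{179}{29} + 53} = \sqrt{\frac{1716}{29}} = \frac{2 \sqrt{12441}}{29} \approx 7.6924$)
$T{\left(M \right)} + z{\left(Y,-35 \right)} = -34 - 201 = -235$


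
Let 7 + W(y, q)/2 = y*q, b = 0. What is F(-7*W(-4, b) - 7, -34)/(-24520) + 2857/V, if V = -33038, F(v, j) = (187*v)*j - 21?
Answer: 9522850061/405045880 ≈ 23.511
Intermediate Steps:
W(y, q) = -14 + 2*q*y (W(y, q) = -14 + 2*(y*q) = -14 + 2*(q*y) = -14 + 2*q*y)
F(v, j) = -21 + 187*j*v (F(v, j) = 187*j*v - 21 = -21 + 187*j*v)
F(-7*W(-4, b) - 7, -34)/(-24520) + 2857/V = (-21 + 187*(-34)*(-7*(-14 + 2*0*(-4)) - 7))/(-24520) + 2857/(-33038) = (-21 + 187*(-34)*(-7*(-14 + 0) - 7))*(-1/24520) + 2857*(-1/33038) = (-21 + 187*(-34)*(-7*(-14) - 7))*(-1/24520) - 2857/33038 = (-21 + 187*(-34)*(98 - 7))*(-1/24520) - 2857/33038 = (-21 + 187*(-34)*91)*(-1/24520) - 2857/33038 = (-21 - 578578)*(-1/24520) - 2857/33038 = -578599*(-1/24520) - 2857/33038 = 578599/24520 - 2857/33038 = 9522850061/405045880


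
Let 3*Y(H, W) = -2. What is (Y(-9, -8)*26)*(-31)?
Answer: 1612/3 ≈ 537.33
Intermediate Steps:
Y(H, W) = -2/3 (Y(H, W) = (1/3)*(-2) = -2/3)
(Y(-9, -8)*26)*(-31) = -2/3*26*(-31) = -52/3*(-31) = 1612/3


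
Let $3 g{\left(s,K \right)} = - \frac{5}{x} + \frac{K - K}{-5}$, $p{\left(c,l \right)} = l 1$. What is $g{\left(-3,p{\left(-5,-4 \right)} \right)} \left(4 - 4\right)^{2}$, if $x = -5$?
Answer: $0$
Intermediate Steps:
$p{\left(c,l \right)} = l$
$g{\left(s,K \right)} = \frac{1}{3}$ ($g{\left(s,K \right)} = \frac{- \frac{5}{-5} + \frac{K - K}{-5}}{3} = \frac{\left(-5\right) \left(- \frac{1}{5}\right) + 0 \left(- \frac{1}{5}\right)}{3} = \frac{1 + 0}{3} = \frac{1}{3} \cdot 1 = \frac{1}{3}$)
$g{\left(-3,p{\left(-5,-4 \right)} \right)} \left(4 - 4\right)^{2} = \frac{\left(4 - 4\right)^{2}}{3} = \frac{0^{2}}{3} = \frac{1}{3} \cdot 0 = 0$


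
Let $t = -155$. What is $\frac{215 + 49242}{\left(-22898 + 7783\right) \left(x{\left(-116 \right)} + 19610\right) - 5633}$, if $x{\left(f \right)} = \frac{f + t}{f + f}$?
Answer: $- \frac{11474024}{68771397821} \approx -0.00016684$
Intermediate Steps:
$x{\left(f \right)} = \frac{-155 + f}{2 f}$ ($x{\left(f \right)} = \frac{f - 155}{f + f} = \frac{-155 + f}{2 f}$)
$\frac{215 + 49242}{\left(-22898 + 7783\right) \left(x{\left(-116 \right)} + 19610\right) - 5633} = \frac{215 + 49242}{\left(-22898 + 7783\right) \left(\frac{-155 - 116}{2 \left(-116\right)} + 19610\right) - 5633} = \frac{49457}{- 15115 \left(\frac{1}{2} \left(- \frac{1}{116}\right) \left(-271\right) + 19610\right) - 5633} = \frac{49457}{- 15115 \left(\frac{271}{232} + 19610\right) - 5633} = \frac{49457}{\left(-15115\right) \frac{4549791}{232} - 5633} = \frac{49457}{- \frac{68770090965}{232} - 5633} = \frac{49457}{- \frac{68771397821}{232}} = 49457 \left(- \frac{232}{68771397821}\right) = - \frac{11474024}{68771397821}$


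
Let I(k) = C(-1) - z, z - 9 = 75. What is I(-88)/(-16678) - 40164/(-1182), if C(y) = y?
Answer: 111659277/3285566 ≈ 33.985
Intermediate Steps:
z = 84 (z = 9 + 75 = 84)
I(k) = -85 (I(k) = -1 - 1*84 = -1 - 84 = -85)
I(-88)/(-16678) - 40164/(-1182) = -85/(-16678) - 40164/(-1182) = -85*(-1/16678) - 40164*(-1/1182) = 85/16678 + 6694/197 = 111659277/3285566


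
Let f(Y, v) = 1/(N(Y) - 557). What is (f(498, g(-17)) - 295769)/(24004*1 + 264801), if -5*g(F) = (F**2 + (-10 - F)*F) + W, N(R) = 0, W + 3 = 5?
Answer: -164743334/160864385 ≈ -1.0241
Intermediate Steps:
W = 2 (W = -3 + 5 = 2)
g(F) = -2/5 - F**2/5 - F*(-10 - F)/5 (g(F) = -((F**2 + (-10 - F)*F) + 2)/5 = -((F**2 + F*(-10 - F)) + 2)/5 = -(2 + F**2 + F*(-10 - F))/5 = -2/5 - F**2/5 - F*(-10 - F)/5)
f(Y, v) = -1/557 (f(Y, v) = 1/(0 - 557) = 1/(-557) = -1/557)
(f(498, g(-17)) - 295769)/(24004*1 + 264801) = (-1/557 - 295769)/(24004*1 + 264801) = -164743334/(557*(24004 + 264801)) = -164743334/557/288805 = -164743334/557*1/288805 = -164743334/160864385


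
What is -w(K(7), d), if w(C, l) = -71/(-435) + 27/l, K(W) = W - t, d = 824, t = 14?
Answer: -70249/358440 ≈ -0.19599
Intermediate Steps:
K(W) = -14 + W (K(W) = W - 1*14 = W - 14 = -14 + W)
w(C, l) = 71/435 + 27/l (w(C, l) = -71*(-1/435) + 27/l = 71/435 + 27/l)
-w(K(7), d) = -(71/435 + 27/824) = -1*70249/358440 = -70249/358440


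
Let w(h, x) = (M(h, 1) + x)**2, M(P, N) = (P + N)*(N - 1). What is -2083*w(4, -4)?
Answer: -33328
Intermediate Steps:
M(P, N) = (-1 + N)*(N + P) (M(P, N) = (N + P)*(-1 + N) = (-1 + N)*(N + P))
w(h, x) = x**2 (w(h, x) = ((1**2 - 1*1 - h + 1*h) + x)**2 = ((1 - 1 - h + h) + x)**2 = (0 + x)**2 = x**2)
-2083*w(4, -4) = -2083*(-4)**2 = -2083*16 = -33328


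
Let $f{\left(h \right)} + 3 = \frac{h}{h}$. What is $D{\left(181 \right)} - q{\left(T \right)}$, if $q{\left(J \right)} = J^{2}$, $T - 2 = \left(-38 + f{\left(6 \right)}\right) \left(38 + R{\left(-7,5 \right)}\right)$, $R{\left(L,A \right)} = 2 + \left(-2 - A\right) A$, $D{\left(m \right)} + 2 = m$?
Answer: $-39025$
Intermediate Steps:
$D{\left(m \right)} = -2 + m$
$R{\left(L,A \right)} = 2 + A \left(-2 - A\right)$
$f{\left(h \right)} = -2$ ($f{\left(h \right)} = -3 + \frac{h}{h} = -3 + 1 = -2$)
$T = -198$ ($T = 2 + \left(-38 - 2\right) \left(38 - 33\right) = 2 - 40 \left(38 - 33\right) = 2 - 200 = -198$)
$D{\left(181 \right)} - q{\left(T \right)} = \left(-2 + 181\right) - \left(-198\right)^{2} = 179 - 39204 = -39025$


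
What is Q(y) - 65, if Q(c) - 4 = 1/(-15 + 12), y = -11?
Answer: -184/3 ≈ -61.333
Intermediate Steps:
Q(c) = 11/3 (Q(c) = 4 + 1/(-15 + 12) = 4 + 1/(-3) = 4 - ⅓ = 11/3)
Q(y) - 65 = 11/3 - 65 = -184/3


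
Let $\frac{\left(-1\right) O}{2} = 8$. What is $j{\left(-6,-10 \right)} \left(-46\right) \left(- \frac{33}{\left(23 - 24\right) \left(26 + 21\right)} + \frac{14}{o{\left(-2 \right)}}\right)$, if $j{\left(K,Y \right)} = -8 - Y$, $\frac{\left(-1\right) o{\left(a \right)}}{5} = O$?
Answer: $- \frac{37927}{470} \approx -80.696$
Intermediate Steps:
$O = -16$ ($O = \left(-2\right) 8 = -16$)
$o{\left(a \right)} = 80$ ($o{\left(a \right)} = \left(-5\right) \left(-16\right) = 80$)
$j{\left(-6,-10 \right)} \left(-46\right) \left(- \frac{33}{\left(23 - 24\right) \left(26 + 21\right)} + \frac{14}{o{\left(-2 \right)}}\right) = \left(-8 - -10\right) \left(-46\right) \left(- \frac{33}{\left(23 - 24\right) \left(26 + 21\right)} + \frac{14}{80}\right) = \left(-8 + 10\right) \left(-46\right) \left(- \frac{33}{\left(-1\right) 47} + 14 \cdot \frac{1}{80}\right) = 2 \left(-46\right) \left(- \frac{33}{-47} + \frac{7}{40}\right) = - 92 \left(\left(-33\right) \left(- \frac{1}{47}\right) + \frac{7}{40}\right) = - 92 \left(\frac{33}{47} + \frac{7}{40}\right) = \left(-92\right) \frac{1649}{1880} = - \frac{37927}{470}$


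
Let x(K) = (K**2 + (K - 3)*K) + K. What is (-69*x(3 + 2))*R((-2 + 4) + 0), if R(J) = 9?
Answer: -24840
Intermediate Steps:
x(K) = K + K**2 + K*(-3 + K) (x(K) = (K**2 + (-3 + K)*K) + K = (K**2 + K*(-3 + K)) + K = K + K**2 + K*(-3 + K))
(-69*x(3 + 2))*R((-2 + 4) + 0) = -138*(3 + 2)*(-1 + (3 + 2))*9 = -138*5*(-1 + 5)*9 = -138*5*4*9 = -69*40*9 = -2760*9 = -24840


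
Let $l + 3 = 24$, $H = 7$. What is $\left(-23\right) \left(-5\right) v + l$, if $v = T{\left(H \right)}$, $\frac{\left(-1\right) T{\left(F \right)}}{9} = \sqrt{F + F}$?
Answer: $21 - 1035 \sqrt{14} \approx -3851.6$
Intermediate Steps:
$l = 21$ ($l = -3 + 24 = 21$)
$T{\left(F \right)} = - 9 \sqrt{2} \sqrt{F}$ ($T{\left(F \right)} = - 9 \sqrt{F + F} = - 9 \sqrt{2 F} = - 9 \sqrt{2} \sqrt{F}$)
$v = - 9 \sqrt{14}$ ($v = - 9 \sqrt{2} \sqrt{7} = - 9 \sqrt{14} \approx -33.675$)
$\left(-23\right) \left(-5\right) v + l = \left(-23\right) \left(-5\right) \left(- 9 \sqrt{14}\right) + 21 = 115 \left(- 9 \sqrt{14}\right) + 21 = - 1035 \sqrt{14} + 21 = 21 - 1035 \sqrt{14}$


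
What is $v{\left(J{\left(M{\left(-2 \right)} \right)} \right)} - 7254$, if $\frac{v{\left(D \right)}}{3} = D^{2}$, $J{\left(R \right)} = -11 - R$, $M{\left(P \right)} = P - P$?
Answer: $-6891$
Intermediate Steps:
$M{\left(P \right)} = 0$
$v{\left(D \right)} = 3 D^{2}$
$v{\left(J{\left(M{\left(-2 \right)} \right)} \right)} - 7254 = 3 \left(-11 - 0\right)^{2} - 7254 = 3 \left(-11 + 0\right)^{2} - 7254 = 3 \left(-11\right)^{2} - 7254 = 3 \cdot 121 - 7254 = 363 - 7254 = -6891$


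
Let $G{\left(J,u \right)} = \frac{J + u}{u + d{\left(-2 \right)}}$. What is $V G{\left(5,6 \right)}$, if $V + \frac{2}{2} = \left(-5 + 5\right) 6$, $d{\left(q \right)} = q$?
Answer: $- \frac{11}{4} \approx -2.75$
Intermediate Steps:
$V = -1$ ($V = -1 + \left(-5 + 5\right) 6 = -1 + 0 \cdot 6 = -1 + 0 = -1$)
$G{\left(J,u \right)} = \frac{J + u}{-2 + u}$ ($G{\left(J,u \right)} = \frac{J + u}{u - 2} = \frac{J + u}{-2 + u}$)
$V G{\left(5,6 \right)} = - \frac{5 + 6}{-2 + 6} = - \frac{11}{4}$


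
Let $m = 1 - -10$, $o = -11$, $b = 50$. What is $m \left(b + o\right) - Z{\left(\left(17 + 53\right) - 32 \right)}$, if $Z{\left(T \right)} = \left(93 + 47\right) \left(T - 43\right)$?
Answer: $1129$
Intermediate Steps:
$m = 11$ ($m = 1 + 10 = 11$)
$Z{\left(T \right)} = -6020 + 140 T$ ($Z{\left(T \right)} = 140 \left(-43 + T\right) = -6020 + 140 T$)
$m \left(b + o\right) - Z{\left(\left(17 + 53\right) - 32 \right)} = 11 \left(50 - 11\right) - \left(-6020 + 140 \left(\left(17 + 53\right) - 32\right)\right) = 11 \cdot 39 - \left(-6020 + 140 \left(70 - 32\right)\right) = 429 - \left(-6020 + 140 \cdot 38\right) = 429 - \left(-6020 + 5320\right) = 429 - -700 = 429 + 700 = 1129$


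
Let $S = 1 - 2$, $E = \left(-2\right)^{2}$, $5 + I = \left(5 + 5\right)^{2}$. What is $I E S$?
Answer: $-380$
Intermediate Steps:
$I = 95$ ($I = -5 + \left(5 + 5\right)^{2} = -5 + 10^{2} = -5 + 100 = 95$)
$E = 4$
$S = -1$ ($S = 1 - 2 = -1$)
$I E S = 95 \cdot 4 \left(-1\right) = 380 \left(-1\right) = -380$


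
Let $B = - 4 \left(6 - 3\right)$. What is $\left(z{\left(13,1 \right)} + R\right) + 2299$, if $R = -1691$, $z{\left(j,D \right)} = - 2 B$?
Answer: $632$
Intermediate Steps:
$B = -12$ ($B = \left(-4\right) 3 = -12$)
$z{\left(j,D \right)} = 24$ ($z{\left(j,D \right)} = \left(-2\right) \left(-12\right) = 24$)
$\left(z{\left(13,1 \right)} + R\right) + 2299 = \left(24 - 1691\right) + 2299 = -1667 + 2299 = 632$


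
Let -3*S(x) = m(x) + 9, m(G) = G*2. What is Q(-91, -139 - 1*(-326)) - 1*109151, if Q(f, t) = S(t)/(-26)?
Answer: -8513395/78 ≈ -1.0915e+5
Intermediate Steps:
m(G) = 2*G
S(x) = -3 - 2*x/3 (S(x) = -(2*x + 9)/3 = -(9 + 2*x)/3 = -3 - 2*x/3)
Q(f, t) = 3/26 + t/39 (Q(f, t) = (-3 - 2*t/3)/(-26) = (-3 - 2*t/3)*(-1/26) = 3/26 + t/39)
Q(-91, -139 - 1*(-326)) - 1*109151 = (3/26 + (-139 - 1*(-326))/39) - 1*109151 = (3/26 + (-139 + 326)/39) - 109151 = (3/26 + (1/39)*187) - 109151 = (3/26 + 187/39) - 109151 = 383/78 - 109151 = -8513395/78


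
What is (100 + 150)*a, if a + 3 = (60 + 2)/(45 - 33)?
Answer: 1625/3 ≈ 541.67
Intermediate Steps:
a = 13/6 (a = -3 + (60 + 2)/(45 - 33) = -3 + 62/12 = -3 + 62*(1/12) = -3 + 31/6 = 13/6 ≈ 2.1667)
(100 + 150)*a = (100 + 150)*(13/6) = 250*(13/6) = 1625/3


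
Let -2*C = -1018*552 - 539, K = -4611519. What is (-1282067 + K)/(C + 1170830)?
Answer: -11787172/2904135 ≈ -4.0588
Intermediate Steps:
C = 562475/2 (C = -(-1018*552 - 539)/2 = -(-561936 - 539)/2 = -½*(-562475) = 562475/2 ≈ 2.8124e+5)
(-1282067 + K)/(C + 1170830) = (-1282067 - 4611519)/(562475/2 + 1170830) = -5893586/2904135/2 = -5893586*2/2904135 = -11787172/2904135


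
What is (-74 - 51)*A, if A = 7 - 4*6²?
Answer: 17125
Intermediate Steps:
A = -137 (A = 7 - 4*36 = 7 - 144 = -137)
(-74 - 51)*A = (-74 - 51)*(-137) = -125*(-137) = 17125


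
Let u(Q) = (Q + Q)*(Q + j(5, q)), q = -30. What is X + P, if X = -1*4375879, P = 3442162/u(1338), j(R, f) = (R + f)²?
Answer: -11493218217145/2626494 ≈ -4.3759e+6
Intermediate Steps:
u(Q) = 2*Q*(625 + Q) (u(Q) = (Q + Q)*(Q + (5 - 30)²) = (2*Q)*(Q + (-25)²) = (2*Q)*(Q + 625) = (2*Q)*(625 + Q) = 2*Q*(625 + Q))
P = 1721081/2626494 (P = 3442162/((2*1338*(625 + 1338))) = 3442162/((2*1338*1963)) = 3442162/5252988 = 3442162*(1/5252988) = 1721081/2626494 ≈ 0.65528)
X = -4375879
X + P = -4375879 + 1721081/2626494 = -11493218217145/2626494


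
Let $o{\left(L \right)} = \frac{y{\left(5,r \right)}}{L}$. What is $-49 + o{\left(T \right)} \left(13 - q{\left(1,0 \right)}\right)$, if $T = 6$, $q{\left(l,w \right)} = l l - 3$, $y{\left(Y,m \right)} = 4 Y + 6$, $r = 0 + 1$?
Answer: $16$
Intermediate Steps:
$r = 1$
$y{\left(Y,m \right)} = 6 + 4 Y$
$q{\left(l,w \right)} = -3 + l^{2}$ ($q{\left(l,w \right)} = l^{2} - 3 = -3 + l^{2}$)
$o{\left(L \right)} = \frac{26}{L}$ ($o{\left(L \right)} = \frac{6 + 4 \cdot 5}{L} = \frac{6 + 20}{L} = \frac{26}{L}$)
$-49 + o{\left(T \right)} \left(13 - q{\left(1,0 \right)}\right) = -49 + \frac{26}{6} \left(13 - \left(-3 + 1^{2}\right)\right) = -49 + 26 \cdot \frac{1}{6} \left(13 - \left(-3 + 1\right)\right) = -49 + \frac{13 \left(13 - -2\right)}{3} = -49 + \frac{13 \left(13 + 2\right)}{3} = -49 + \frac{13}{3} \cdot 15 = -49 + 65 = 16$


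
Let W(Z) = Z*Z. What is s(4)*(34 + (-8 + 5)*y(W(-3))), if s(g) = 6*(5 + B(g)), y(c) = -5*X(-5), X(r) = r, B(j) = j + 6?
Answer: -3690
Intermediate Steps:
B(j) = 6 + j
W(Z) = Z**2
y(c) = 25 (y(c) = -5*(-5) = 25)
s(g) = 66 + 6*g (s(g) = 6*(5 + (6 + g)) = 6*(11 + g) = 66 + 6*g)
s(4)*(34 + (-8 + 5)*y(W(-3))) = (66 + 6*4)*(34 + (-8 + 5)*25) = (66 + 24)*(34 - 3*25) = 90*(34 - 75) = 90*(-41) = -3690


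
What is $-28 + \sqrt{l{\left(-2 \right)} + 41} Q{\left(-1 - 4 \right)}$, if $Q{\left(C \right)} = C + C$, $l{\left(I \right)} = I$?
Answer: $-28 - 10 \sqrt{39} \approx -90.45$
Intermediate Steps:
$Q{\left(C \right)} = 2 C$
$-28 + \sqrt{l{\left(-2 \right)} + 41} Q{\left(-1 - 4 \right)} = -28 + \sqrt{-2 + 41} \cdot 2 \left(-1 - 4\right) = -28 + \sqrt{39} \cdot 2 \left(-1 - 4\right) = -28 + \sqrt{39} \cdot 2 \left(-5\right) = -28 + \sqrt{39} \left(-10\right) = -28 - 10 \sqrt{39}$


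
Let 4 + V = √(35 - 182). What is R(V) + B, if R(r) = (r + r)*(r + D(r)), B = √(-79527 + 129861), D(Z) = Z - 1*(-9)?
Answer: -596 + √50334 - 98*I*√3 ≈ -371.65 - 169.74*I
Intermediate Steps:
V = -4 + 7*I*√3 (V = -4 + √(35 - 182) = -4 + √(-147) = -4 + 7*I*√3 ≈ -4.0 + 12.124*I)
D(Z) = 9 + Z (D(Z) = Z + 9 = 9 + Z)
B = √50334 ≈ 224.35
R(r) = 2*r*(9 + 2*r) (R(r) = (r + r)*(r + (9 + r)) = (2*r)*(9 + 2*r) = 2*r*(9 + 2*r))
R(V) + B = 2*(-4 + 7*I*√3)*(9 + 2*(-4 + 7*I*√3)) + √50334 = 2*(-4 + 7*I*√3)*(9 + (-8 + 14*I*√3)) + √50334 = 2*(-4 + 7*I*√3)*(1 + 14*I*√3) + √50334 = 2*(1 + 14*I*√3)*(-4 + 7*I*√3) + √50334 = √50334 + 2*(1 + 14*I*√3)*(-4 + 7*I*√3)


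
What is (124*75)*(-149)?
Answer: -1385700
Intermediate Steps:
(124*75)*(-149) = 9300*(-149) = -1385700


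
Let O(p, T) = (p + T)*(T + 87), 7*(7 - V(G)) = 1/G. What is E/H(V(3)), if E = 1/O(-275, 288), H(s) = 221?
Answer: 1/1077375 ≈ 9.2818e-7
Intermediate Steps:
V(G) = 7 - 1/(7*G)
O(p, T) = (87 + T)*(T + p) (O(p, T) = (T + p)*(87 + T) = (87 + T)*(T + p))
E = 1/4875 (E = 1/(288² + 87*288 + 87*(-275) + 288*(-275)) = 1/(82944 + 25056 - 23925 - 79200) = 1/4875 ≈ 0.00020513)
E/H(V(3)) = (1/4875)/221 = (1/4875)*(1/221) = 1/1077375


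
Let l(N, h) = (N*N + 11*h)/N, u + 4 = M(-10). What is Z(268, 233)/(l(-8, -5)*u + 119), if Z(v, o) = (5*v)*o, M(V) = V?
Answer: 1248880/539 ≈ 2317.0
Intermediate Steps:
Z(v, o) = 5*o*v
u = -14 (u = -4 - 10 = -14)
l(N, h) = (N² + 11*h)/N
Z(268, 233)/(l(-8, -5)*u + 119) = (5*233*268)/((-8 + 11*(-5)/(-8))*(-14) + 119) = 312220/((-8 + 11*(-5)*(-⅛))*(-14) + 119) = 312220/((-8 + 55/8)*(-14) + 119) = 312220/(-9/8*(-14) + 119) = 312220/(63/4 + 119) = 312220/(539/4) = 312220*(4/539) = 1248880/539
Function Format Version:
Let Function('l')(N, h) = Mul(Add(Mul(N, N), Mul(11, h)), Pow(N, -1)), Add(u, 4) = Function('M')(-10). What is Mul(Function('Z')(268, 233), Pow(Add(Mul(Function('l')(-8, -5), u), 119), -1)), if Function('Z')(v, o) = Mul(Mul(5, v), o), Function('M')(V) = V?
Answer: Rational(1248880, 539) ≈ 2317.0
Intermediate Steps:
Function('Z')(v, o) = Mul(5, o, v)
u = -14 (u = Add(-4, -10) = -14)
Function('l')(N, h) = Mul(Pow(N, -1), Add(Pow(N, 2), Mul(11, h))) (Function('l')(N, h) = Mul(Add(Pow(N, 2), Mul(11, h)), Pow(N, -1)) = Mul(Pow(N, -1), Add(Pow(N, 2), Mul(11, h))))
Mul(Function('Z')(268, 233), Pow(Add(Mul(Function('l')(-8, -5), u), 119), -1)) = Mul(Mul(5, 233, 268), Pow(Add(Mul(Add(-8, Mul(11, -5, Pow(-8, -1))), -14), 119), -1)) = Mul(312220, Pow(Add(Mul(Add(-8, Mul(11, -5, Rational(-1, 8))), -14), 119), -1)) = Mul(312220, Pow(Add(Mul(Add(-8, Rational(55, 8)), -14), 119), -1)) = Mul(312220, Pow(Add(Mul(Rational(-9, 8), -14), 119), -1)) = Mul(312220, Pow(Add(Rational(63, 4), 119), -1)) = Mul(312220, Pow(Rational(539, 4), -1)) = Mul(312220, Rational(4, 539)) = Rational(1248880, 539)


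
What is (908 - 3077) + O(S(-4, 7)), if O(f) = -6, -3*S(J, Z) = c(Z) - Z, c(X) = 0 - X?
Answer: -2175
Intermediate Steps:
c(X) = -X
S(J, Z) = 2*Z/3 (S(J, Z) = -(-Z - Z)/3 = -(-2)*Z/3 = 2*Z/3)
(908 - 3077) + O(S(-4, 7)) = (908 - 3077) - 6 = -2169 - 6 = -2175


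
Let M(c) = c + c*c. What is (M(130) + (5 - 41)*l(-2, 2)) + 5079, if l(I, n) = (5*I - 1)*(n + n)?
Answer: 23693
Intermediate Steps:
M(c) = c + c**2
l(I, n) = 2*n*(-1 + 5*I) (l(I, n) = (-1 + 5*I)*(2*n) = 2*n*(-1 + 5*I))
(M(130) + (5 - 41)*l(-2, 2)) + 5079 = (130*(1 + 130) + (5 - 41)*(2*2*(-1 + 5*(-2)))) + 5079 = (130*131 - 72*2*(-1 - 10)) + 5079 = (17030 - 72*2*(-11)) + 5079 = (17030 - 36*(-44)) + 5079 = (17030 + 1584) + 5079 = 18614 + 5079 = 23693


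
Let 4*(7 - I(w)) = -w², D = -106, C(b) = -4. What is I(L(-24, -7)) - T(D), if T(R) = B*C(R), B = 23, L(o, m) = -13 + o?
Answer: 1765/4 ≈ 441.25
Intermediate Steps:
T(R) = -92 (T(R) = 23*(-4) = -92)
I(w) = 7 + w²/4 (I(w) = 7 - (-1)*w²/4 = 7 + w²/4)
I(L(-24, -7)) - T(D) = (7 + (-13 - 24)²/4) - 1*(-92) = (7 + (¼)*(-37)²) + 92 = (7 + (¼)*1369) + 92 = (7 + 1369/4) + 92 = 1397/4 + 92 = 1765/4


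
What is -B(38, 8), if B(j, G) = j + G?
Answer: -46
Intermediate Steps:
B(j, G) = G + j
-B(38, 8) = -(8 + 38) = -1*46 = -46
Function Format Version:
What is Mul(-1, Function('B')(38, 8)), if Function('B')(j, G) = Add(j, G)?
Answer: -46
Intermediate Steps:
Function('B')(j, G) = Add(G, j)
Mul(-1, Function('B')(38, 8)) = Mul(-1, Add(8, 38)) = Mul(-1, 46) = -46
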